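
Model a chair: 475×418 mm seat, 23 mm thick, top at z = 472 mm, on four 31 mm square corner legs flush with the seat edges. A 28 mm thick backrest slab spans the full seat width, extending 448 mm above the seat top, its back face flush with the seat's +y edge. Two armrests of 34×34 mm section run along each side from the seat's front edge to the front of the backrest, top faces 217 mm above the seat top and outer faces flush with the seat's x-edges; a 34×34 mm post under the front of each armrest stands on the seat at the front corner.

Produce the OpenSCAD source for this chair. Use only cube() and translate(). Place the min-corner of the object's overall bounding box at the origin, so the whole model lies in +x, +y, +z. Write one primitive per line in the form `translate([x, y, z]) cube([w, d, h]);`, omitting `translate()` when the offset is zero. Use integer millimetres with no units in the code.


translate([0, 0, 449]) cube([475, 418, 23]);
cube([31, 31, 449]);
translate([444, 0, 0]) cube([31, 31, 449]);
translate([0, 387, 0]) cube([31, 31, 449]);
translate([444, 387, 0]) cube([31, 31, 449]);
translate([0, 390, 472]) cube([475, 28, 448]);
translate([0, 0, 655]) cube([34, 390, 34]);
translate([441, 0, 655]) cube([34, 390, 34]);
translate([0, 0, 472]) cube([34, 34, 183]);
translate([441, 0, 472]) cube([34, 34, 183]);


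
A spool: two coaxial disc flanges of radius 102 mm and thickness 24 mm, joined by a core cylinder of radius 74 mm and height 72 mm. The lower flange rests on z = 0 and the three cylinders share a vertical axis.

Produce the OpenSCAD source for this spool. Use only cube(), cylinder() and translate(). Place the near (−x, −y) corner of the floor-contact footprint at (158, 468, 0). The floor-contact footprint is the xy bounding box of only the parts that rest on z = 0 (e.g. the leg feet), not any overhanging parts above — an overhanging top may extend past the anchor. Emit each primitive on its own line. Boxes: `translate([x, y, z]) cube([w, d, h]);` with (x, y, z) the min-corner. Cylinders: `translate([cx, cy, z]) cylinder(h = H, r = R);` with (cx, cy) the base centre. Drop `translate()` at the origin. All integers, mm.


translate([260, 570, 0]) cylinder(h = 24, r = 102);
translate([260, 570, 24]) cylinder(h = 72, r = 74);
translate([260, 570, 96]) cylinder(h = 24, r = 102);


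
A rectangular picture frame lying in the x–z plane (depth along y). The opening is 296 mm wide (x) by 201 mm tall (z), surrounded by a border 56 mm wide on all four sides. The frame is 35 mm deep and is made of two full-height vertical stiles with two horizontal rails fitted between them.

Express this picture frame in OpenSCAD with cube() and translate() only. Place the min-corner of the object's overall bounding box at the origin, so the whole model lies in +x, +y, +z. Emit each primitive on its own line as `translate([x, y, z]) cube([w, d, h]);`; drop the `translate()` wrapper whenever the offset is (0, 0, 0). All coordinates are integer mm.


cube([56, 35, 313]);
translate([352, 0, 0]) cube([56, 35, 313]);
translate([56, 0, 0]) cube([296, 35, 56]);
translate([56, 0, 257]) cube([296, 35, 56]);


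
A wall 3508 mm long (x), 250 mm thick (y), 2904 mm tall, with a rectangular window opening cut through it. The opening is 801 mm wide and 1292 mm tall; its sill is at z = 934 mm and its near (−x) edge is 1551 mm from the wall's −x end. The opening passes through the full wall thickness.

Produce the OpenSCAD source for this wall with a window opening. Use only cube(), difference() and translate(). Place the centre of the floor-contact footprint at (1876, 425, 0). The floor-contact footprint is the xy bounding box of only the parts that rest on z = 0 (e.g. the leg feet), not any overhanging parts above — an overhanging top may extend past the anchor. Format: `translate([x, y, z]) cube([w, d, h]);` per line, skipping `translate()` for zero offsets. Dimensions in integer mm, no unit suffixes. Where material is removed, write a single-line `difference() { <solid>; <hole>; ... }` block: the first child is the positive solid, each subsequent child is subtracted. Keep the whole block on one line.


difference() { translate([122, 300, 0]) cube([3508, 250, 2904]); translate([1673, 300, 934]) cube([801, 250, 1292]); }


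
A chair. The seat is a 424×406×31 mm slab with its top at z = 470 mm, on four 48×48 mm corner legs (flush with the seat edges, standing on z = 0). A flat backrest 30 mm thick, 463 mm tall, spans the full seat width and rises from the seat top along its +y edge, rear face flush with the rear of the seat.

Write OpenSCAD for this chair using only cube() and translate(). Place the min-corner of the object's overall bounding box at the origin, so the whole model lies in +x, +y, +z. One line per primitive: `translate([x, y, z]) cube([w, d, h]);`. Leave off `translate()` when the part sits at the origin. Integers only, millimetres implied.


translate([0, 0, 439]) cube([424, 406, 31]);
cube([48, 48, 439]);
translate([376, 0, 0]) cube([48, 48, 439]);
translate([0, 358, 0]) cube([48, 48, 439]);
translate([376, 358, 0]) cube([48, 48, 439]);
translate([0, 376, 470]) cube([424, 30, 463]);


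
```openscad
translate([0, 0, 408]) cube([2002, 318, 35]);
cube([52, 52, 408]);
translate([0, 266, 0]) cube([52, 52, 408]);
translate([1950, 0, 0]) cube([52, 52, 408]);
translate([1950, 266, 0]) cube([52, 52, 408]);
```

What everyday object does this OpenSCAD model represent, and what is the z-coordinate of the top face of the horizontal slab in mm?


A bench. The seat-top height is 443 mm.

A long slab on four corner posts — a bench. The slab sits at z = 408 with thickness 35, so the top is 408 + 35 = 443 mm.


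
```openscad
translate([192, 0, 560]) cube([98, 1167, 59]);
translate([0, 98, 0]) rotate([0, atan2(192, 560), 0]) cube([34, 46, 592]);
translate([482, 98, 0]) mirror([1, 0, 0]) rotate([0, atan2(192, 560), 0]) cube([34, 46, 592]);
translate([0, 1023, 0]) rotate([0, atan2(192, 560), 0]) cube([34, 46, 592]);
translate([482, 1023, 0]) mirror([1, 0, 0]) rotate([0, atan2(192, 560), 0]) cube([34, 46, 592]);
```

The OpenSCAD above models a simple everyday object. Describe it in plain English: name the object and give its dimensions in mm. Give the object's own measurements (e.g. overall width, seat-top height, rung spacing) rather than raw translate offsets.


A sawhorse. A 98×1167×59 mm beam (x, y, z) sits on two A-frame leg pairs. Each pair is two raked legs of 34×46 mm section (46 mm along y) splaying symmetrically in x. Each leg rises 560 mm vertically over 192 mm of horizontal reach and is 592 mm long along its own axis. Every leg's outer bottom edge rests on the floor and its outer top edge meets a bottom edge of the beam — the left legs (tilting toward +x) meet the beam's −x bottom edge, the right legs (their mirror images, tilting toward −x) meet its +x bottom edge — so the leg tops tuck under the beam, the beam's underside is 560 mm above the floor, and the feet are 482 mm apart outside-to-outside with the beam centred between them. The two leg pairs are set in 98 mm from either end of the beam.


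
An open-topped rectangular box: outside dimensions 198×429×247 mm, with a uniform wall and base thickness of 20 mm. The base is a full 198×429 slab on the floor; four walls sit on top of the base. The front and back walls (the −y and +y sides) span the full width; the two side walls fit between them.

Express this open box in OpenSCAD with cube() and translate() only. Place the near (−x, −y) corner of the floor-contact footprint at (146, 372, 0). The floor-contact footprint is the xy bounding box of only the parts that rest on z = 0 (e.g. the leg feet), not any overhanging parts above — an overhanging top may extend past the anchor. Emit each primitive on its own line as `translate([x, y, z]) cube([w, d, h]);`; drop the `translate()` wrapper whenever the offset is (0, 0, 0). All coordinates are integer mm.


translate([146, 372, 0]) cube([198, 429, 20]);
translate([146, 372, 20]) cube([198, 20, 227]);
translate([146, 781, 20]) cube([198, 20, 227]);
translate([146, 392, 20]) cube([20, 389, 227]);
translate([324, 392, 20]) cube([20, 389, 227]);


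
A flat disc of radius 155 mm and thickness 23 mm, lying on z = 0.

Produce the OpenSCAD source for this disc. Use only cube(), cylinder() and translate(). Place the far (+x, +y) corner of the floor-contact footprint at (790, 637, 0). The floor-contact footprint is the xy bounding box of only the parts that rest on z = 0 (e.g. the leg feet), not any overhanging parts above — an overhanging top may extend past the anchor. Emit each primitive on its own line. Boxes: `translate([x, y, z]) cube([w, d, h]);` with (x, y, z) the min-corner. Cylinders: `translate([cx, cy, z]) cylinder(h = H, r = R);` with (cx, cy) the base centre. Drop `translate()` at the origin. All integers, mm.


translate([635, 482, 0]) cylinder(h = 23, r = 155);


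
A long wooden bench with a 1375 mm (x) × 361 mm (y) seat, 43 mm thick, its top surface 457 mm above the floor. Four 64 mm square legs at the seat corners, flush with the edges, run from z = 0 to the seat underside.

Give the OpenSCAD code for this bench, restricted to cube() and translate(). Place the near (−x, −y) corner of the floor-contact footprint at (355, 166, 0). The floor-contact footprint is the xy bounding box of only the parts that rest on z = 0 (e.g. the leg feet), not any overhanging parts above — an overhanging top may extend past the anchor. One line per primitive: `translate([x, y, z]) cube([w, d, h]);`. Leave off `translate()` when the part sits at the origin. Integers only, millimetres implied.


// leg_h = 457 − 43 = 414
translate([355, 166, 414]) cube([1375, 361, 43]);
translate([355, 166, 0]) cube([64, 64, 414]);
translate([355, 463, 0]) cube([64, 64, 414]);
translate([1666, 166, 0]) cube([64, 64, 414]);
translate([1666, 463, 0]) cube([64, 64, 414]);


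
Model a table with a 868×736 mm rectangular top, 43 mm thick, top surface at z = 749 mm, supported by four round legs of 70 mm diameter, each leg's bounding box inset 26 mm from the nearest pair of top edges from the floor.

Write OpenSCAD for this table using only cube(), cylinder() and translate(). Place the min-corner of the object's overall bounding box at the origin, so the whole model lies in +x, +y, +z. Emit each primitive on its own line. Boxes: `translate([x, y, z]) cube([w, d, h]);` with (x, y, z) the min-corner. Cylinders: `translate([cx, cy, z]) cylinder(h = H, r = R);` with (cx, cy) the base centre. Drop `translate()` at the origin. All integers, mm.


translate([0, 0, 706]) cube([868, 736, 43]);
translate([61, 61, 0]) cylinder(h = 706, r = 35);
translate([807, 61, 0]) cylinder(h = 706, r = 35);
translate([61, 675, 0]) cylinder(h = 706, r = 35);
translate([807, 675, 0]) cylinder(h = 706, r = 35);


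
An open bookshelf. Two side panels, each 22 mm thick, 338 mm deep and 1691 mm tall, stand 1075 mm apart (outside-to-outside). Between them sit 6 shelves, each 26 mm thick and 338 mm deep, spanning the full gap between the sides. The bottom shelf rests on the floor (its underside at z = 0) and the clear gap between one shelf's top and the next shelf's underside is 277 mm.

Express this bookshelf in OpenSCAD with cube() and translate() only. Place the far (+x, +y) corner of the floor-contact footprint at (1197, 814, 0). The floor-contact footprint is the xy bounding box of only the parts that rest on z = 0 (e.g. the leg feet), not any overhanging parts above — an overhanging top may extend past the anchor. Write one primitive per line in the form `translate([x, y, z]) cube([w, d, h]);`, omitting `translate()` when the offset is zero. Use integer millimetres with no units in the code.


translate([122, 476, 0]) cube([22, 338, 1691]);
translate([1175, 476, 0]) cube([22, 338, 1691]);
translate([144, 476, 0]) cube([1031, 338, 26]);
translate([144, 476, 303]) cube([1031, 338, 26]);
translate([144, 476, 606]) cube([1031, 338, 26]);
translate([144, 476, 909]) cube([1031, 338, 26]);
translate([144, 476, 1212]) cube([1031, 338, 26]);
translate([144, 476, 1515]) cube([1031, 338, 26]);


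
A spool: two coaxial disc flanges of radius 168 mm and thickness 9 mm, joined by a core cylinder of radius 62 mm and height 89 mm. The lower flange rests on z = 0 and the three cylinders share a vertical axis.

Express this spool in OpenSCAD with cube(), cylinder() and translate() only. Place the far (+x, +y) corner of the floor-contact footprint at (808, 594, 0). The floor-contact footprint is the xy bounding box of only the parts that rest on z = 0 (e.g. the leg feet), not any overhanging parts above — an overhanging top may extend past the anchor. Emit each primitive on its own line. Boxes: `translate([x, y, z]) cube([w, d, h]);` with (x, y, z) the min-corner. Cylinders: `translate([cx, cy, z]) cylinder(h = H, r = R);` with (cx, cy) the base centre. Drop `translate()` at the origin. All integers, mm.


translate([640, 426, 0]) cylinder(h = 9, r = 168);
translate([640, 426, 9]) cylinder(h = 89, r = 62);
translate([640, 426, 98]) cylinder(h = 9, r = 168);


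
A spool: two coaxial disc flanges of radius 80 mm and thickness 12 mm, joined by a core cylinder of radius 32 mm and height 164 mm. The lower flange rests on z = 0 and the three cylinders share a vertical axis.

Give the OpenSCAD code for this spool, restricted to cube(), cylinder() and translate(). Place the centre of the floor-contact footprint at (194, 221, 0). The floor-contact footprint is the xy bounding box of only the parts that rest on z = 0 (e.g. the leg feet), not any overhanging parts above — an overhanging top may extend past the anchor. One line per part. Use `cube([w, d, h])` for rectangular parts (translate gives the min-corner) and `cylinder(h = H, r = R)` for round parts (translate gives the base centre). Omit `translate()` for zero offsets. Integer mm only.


translate([194, 221, 0]) cylinder(h = 12, r = 80);
translate([194, 221, 12]) cylinder(h = 164, r = 32);
translate([194, 221, 176]) cylinder(h = 12, r = 80);


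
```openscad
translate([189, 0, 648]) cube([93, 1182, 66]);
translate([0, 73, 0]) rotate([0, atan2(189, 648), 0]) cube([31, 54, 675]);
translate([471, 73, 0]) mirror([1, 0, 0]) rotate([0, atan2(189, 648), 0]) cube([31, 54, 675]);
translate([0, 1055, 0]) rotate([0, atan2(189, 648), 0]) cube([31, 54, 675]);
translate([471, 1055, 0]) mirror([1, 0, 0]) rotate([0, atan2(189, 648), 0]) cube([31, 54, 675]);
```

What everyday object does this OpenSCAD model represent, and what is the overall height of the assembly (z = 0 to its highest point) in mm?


A sawhorse. The overall height is 714 mm.

A beam across two mirrored pairs of raked legs — a sawhorse. The beam's underside is at z = 648 (matching the legs' vertical rise in atan2(189, 648)) and the beam is 66 mm tall, so its top is at 648 + 66 = 714 mm. The raked legs top out at the beam's underside, so that is the highest point.


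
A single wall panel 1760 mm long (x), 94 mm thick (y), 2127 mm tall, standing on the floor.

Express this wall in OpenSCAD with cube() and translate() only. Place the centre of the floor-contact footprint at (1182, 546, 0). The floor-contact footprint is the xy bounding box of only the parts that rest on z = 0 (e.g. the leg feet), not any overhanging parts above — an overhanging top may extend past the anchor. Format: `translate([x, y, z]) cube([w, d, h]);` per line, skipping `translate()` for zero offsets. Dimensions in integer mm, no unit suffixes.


translate([302, 499, 0]) cube([1760, 94, 2127]);


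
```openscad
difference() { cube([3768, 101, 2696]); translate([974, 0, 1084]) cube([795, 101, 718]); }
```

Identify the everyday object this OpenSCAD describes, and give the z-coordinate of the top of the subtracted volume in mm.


A wall with a window opening. The window head height is 1802 mm.

A wall with a rectangular opening subtracted — a window. Sill at z = 1084, opening 718 mm tall, so the head is at 1084 + 718 = 1802 mm.


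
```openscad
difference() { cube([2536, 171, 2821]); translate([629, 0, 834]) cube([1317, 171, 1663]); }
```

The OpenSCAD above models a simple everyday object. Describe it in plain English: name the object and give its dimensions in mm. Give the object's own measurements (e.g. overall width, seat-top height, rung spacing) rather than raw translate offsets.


A wall 2536 mm long (x), 171 mm thick (y), 2821 mm tall, with a rectangular window opening cut through it. The opening is 1317 mm wide and 1663 mm tall; its sill is at z = 834 mm and its near (−x) edge is 629 mm from the wall's −x end. The opening passes through the full wall thickness.


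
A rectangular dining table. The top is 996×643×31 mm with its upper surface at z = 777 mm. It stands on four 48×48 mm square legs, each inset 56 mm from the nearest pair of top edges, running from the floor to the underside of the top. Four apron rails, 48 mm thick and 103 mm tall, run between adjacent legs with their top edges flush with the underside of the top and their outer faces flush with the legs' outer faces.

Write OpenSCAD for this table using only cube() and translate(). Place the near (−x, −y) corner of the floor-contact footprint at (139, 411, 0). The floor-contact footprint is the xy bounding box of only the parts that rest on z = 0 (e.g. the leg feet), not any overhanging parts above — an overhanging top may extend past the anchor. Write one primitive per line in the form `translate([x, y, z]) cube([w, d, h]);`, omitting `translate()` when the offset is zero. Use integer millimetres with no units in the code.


// leg_h = 777 - 31 = 746
// apron z = 746 - 103 = 643
translate([83, 355, 746]) cube([996, 643, 31]);
translate([139, 411, 0]) cube([48, 48, 746]);
translate([975, 411, 0]) cube([48, 48, 746]);
translate([139, 894, 0]) cube([48, 48, 746]);
translate([975, 894, 0]) cube([48, 48, 746]);
translate([187, 411, 643]) cube([788, 48, 103]);
translate([187, 894, 643]) cube([788, 48, 103]);
translate([139, 459, 643]) cube([48, 435, 103]);
translate([975, 459, 643]) cube([48, 435, 103]);


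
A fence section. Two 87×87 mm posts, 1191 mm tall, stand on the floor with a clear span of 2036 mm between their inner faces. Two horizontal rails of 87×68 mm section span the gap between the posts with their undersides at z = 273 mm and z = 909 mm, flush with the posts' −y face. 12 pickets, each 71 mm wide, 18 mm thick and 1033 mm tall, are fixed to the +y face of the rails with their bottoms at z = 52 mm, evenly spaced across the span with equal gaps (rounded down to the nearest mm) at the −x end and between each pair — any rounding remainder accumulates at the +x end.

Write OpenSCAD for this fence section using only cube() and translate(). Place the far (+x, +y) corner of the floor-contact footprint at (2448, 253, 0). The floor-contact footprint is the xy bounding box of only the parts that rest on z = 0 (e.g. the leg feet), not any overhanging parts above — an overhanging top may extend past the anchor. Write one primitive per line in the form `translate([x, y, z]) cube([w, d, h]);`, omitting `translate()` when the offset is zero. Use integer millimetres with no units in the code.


translate([238, 166, 0]) cube([87, 87, 1191]);
translate([2361, 166, 0]) cube([87, 87, 1191]);
translate([325, 166, 273]) cube([2036, 87, 68]);
translate([325, 166, 909]) cube([2036, 87, 68]);
translate([416, 253, 52]) cube([71, 18, 1033]);
translate([578, 253, 52]) cube([71, 18, 1033]);
translate([740, 253, 52]) cube([71, 18, 1033]);
translate([902, 253, 52]) cube([71, 18, 1033]);
translate([1064, 253, 52]) cube([71, 18, 1033]);
translate([1226, 253, 52]) cube([71, 18, 1033]);
translate([1388, 253, 52]) cube([71, 18, 1033]);
translate([1550, 253, 52]) cube([71, 18, 1033]);
translate([1712, 253, 52]) cube([71, 18, 1033]);
translate([1874, 253, 52]) cube([71, 18, 1033]);
translate([2036, 253, 52]) cube([71, 18, 1033]);
translate([2198, 253, 52]) cube([71, 18, 1033]);


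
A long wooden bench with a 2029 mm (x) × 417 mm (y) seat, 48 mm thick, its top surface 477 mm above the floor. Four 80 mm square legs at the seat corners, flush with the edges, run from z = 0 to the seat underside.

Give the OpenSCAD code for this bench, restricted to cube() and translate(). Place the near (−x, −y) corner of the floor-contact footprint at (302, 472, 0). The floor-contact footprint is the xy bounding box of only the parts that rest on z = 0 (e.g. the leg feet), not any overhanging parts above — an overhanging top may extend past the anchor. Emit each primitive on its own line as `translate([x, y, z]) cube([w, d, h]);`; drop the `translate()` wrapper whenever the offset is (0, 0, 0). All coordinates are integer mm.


translate([302, 472, 429]) cube([2029, 417, 48]);
translate([302, 472, 0]) cube([80, 80, 429]);
translate([302, 809, 0]) cube([80, 80, 429]);
translate([2251, 472, 0]) cube([80, 80, 429]);
translate([2251, 809, 0]) cube([80, 80, 429]);


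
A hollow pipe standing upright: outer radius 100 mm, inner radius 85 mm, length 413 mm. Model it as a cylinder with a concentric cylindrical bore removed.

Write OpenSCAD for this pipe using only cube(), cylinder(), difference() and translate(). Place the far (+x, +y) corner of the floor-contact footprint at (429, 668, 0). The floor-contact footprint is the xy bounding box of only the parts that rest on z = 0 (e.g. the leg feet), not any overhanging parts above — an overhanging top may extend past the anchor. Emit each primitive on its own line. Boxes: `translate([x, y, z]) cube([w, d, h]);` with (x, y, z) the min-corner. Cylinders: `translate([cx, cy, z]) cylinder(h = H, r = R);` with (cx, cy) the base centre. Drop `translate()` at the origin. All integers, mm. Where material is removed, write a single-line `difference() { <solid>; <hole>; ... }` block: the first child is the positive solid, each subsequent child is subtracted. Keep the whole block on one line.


difference() { translate([329, 568, 0]) cylinder(h = 413, r = 100); translate([329, 568, 0]) cylinder(h = 413, r = 85); }


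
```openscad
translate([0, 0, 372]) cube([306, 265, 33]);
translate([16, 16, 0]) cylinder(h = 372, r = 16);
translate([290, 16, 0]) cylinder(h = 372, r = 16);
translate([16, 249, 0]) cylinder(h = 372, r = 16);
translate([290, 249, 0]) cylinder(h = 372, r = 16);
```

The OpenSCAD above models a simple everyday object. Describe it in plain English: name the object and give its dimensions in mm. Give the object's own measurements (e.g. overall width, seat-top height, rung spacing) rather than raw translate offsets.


A simple wooden stool: a rectangular seat 306 mm (x) by 265 mm (y), 33 mm thick, top face at z = 405 mm, on four round legs, each 32 mm in diameter. The legs rest on z = 0, each leg's axis is inset half a diameter from the nearest pair of seat edges (so the leg's bounding box is flush with the corner).


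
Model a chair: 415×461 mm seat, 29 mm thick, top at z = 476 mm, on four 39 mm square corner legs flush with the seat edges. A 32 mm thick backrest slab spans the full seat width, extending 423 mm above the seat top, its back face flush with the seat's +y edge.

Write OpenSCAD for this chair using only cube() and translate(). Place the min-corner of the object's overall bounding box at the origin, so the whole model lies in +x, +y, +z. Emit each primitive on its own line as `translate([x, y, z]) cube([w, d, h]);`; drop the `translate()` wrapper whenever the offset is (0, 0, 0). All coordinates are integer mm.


// leg_h = 476 - 29 = 447
translate([0, 0, 447]) cube([415, 461, 29]);
cube([39, 39, 447]);
translate([376, 0, 0]) cube([39, 39, 447]);
translate([0, 422, 0]) cube([39, 39, 447]);
translate([376, 422, 0]) cube([39, 39, 447]);
translate([0, 429, 476]) cube([415, 32, 423]);


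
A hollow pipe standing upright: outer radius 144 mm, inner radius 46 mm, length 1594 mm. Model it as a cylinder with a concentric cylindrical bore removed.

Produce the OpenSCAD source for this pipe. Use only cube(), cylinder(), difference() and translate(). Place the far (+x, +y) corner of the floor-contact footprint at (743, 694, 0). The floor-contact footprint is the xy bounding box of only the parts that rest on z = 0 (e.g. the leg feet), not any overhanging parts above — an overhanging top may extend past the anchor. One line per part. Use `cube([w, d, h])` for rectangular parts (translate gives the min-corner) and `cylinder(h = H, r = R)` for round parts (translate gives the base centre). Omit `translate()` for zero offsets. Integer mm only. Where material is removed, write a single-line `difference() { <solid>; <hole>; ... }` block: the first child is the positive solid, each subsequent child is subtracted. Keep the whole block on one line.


difference() { translate([599, 550, 0]) cylinder(h = 1594, r = 144); translate([599, 550, 0]) cylinder(h = 1594, r = 46); }


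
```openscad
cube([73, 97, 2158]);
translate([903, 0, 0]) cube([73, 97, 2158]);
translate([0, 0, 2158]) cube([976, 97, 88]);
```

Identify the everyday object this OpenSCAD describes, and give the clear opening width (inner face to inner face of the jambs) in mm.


A door frame. The clear opening width is 830 mm.

Two 2158 mm tall posts with a header on top — a door frame. The left jamb is 73 mm wide at x = 0; the right jamb starts at x = 903. The clear opening is 903 − 73 = 830 mm.


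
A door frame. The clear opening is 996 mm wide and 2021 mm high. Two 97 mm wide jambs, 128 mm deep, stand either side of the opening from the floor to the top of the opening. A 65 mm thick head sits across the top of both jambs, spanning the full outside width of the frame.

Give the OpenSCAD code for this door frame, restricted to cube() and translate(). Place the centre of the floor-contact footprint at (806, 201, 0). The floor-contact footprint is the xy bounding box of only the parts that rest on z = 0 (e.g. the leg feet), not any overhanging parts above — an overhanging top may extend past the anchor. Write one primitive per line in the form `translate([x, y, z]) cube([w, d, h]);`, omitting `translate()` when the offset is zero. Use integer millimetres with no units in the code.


translate([211, 137, 0]) cube([97, 128, 2021]);
translate([1304, 137, 0]) cube([97, 128, 2021]);
translate([211, 137, 2021]) cube([1190, 128, 65]);


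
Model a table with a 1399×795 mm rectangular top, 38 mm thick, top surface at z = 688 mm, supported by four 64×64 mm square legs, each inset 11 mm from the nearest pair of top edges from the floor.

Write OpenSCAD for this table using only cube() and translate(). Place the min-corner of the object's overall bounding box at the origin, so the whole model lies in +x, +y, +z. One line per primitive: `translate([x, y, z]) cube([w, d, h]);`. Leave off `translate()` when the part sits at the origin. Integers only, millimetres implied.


translate([0, 0, 650]) cube([1399, 795, 38]);
translate([11, 11, 0]) cube([64, 64, 650]);
translate([1324, 11, 0]) cube([64, 64, 650]);
translate([11, 720, 0]) cube([64, 64, 650]);
translate([1324, 720, 0]) cube([64, 64, 650]);


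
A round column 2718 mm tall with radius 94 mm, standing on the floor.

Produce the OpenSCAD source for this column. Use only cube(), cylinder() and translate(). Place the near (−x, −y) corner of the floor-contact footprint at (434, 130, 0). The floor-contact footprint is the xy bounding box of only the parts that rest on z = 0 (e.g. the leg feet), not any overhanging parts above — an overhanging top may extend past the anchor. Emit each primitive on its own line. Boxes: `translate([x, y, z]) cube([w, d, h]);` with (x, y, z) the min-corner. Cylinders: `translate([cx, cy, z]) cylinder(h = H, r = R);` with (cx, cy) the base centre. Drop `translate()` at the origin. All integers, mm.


translate([528, 224, 0]) cylinder(h = 2718, r = 94);


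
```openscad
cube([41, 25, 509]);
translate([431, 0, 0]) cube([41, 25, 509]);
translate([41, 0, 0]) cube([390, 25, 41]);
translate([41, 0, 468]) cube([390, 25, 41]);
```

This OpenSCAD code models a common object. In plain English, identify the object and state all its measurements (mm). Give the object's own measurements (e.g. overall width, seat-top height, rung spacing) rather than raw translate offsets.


A rectangular picture frame lying in the x–z plane (depth along y). The opening is 390 mm wide (x) by 427 mm tall (z), surrounded by a border 41 mm wide on all four sides. The frame is 25 mm deep and is made of two full-height vertical stiles with two horizontal rails fitted between them.


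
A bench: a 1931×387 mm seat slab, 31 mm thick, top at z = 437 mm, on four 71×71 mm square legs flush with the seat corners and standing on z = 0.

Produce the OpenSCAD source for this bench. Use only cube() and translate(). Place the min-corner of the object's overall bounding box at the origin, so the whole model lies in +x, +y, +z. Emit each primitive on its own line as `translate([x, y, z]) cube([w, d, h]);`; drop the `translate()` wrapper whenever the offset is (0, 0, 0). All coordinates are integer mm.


// leg_h = 437 − 31 = 406
translate([0, 0, 406]) cube([1931, 387, 31]);
cube([71, 71, 406]);
translate([0, 316, 0]) cube([71, 71, 406]);
translate([1860, 0, 0]) cube([71, 71, 406]);
translate([1860, 316, 0]) cube([71, 71, 406]);


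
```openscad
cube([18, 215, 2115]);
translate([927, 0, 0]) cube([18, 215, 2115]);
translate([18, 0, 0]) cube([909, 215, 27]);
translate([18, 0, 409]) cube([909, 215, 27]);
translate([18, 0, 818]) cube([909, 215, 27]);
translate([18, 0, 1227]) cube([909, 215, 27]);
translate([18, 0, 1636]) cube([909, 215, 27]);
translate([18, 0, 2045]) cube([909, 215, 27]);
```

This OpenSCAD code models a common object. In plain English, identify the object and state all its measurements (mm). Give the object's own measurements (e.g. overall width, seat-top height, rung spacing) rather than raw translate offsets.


An open bookshelf. Two side panels, each 18 mm thick, 215 mm deep and 2115 mm tall, stand 945 mm apart (outside-to-outside). Between them sit 6 shelves, each 27 mm thick and 215 mm deep, spanning the full gap between the sides. The bottom shelf rests on the floor (its underside at z = 0) and the clear gap between one shelf's top and the next shelf's underside is 382 mm.


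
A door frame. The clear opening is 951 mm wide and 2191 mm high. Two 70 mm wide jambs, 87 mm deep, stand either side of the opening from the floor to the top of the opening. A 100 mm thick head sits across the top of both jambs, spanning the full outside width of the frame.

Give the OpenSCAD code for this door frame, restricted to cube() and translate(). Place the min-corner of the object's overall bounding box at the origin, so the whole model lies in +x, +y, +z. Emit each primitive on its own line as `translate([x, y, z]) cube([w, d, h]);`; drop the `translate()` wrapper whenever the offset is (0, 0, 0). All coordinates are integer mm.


cube([70, 87, 2191]);
translate([1021, 0, 0]) cube([70, 87, 2191]);
translate([0, 0, 2191]) cube([1091, 87, 100]);


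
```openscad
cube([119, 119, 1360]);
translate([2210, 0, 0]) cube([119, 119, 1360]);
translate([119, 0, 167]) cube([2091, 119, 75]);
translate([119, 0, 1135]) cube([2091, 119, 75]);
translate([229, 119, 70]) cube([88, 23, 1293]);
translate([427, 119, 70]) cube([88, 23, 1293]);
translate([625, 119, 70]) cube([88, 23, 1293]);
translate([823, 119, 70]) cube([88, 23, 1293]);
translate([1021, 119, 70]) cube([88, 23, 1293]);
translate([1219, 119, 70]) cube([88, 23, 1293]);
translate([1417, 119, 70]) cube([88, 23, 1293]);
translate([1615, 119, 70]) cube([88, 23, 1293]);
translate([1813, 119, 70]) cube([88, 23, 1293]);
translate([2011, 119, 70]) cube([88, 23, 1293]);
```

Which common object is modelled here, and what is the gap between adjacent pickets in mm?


A fence section. The picket gap is 110 mm.

Two posts, two rails, 10 pickets — a fence section. Span 2091 mm holds 10 pickets of 88 mm with 11 equal gaps: ⌊(2091 − 10·88) / 11⌋ = 110 mm.


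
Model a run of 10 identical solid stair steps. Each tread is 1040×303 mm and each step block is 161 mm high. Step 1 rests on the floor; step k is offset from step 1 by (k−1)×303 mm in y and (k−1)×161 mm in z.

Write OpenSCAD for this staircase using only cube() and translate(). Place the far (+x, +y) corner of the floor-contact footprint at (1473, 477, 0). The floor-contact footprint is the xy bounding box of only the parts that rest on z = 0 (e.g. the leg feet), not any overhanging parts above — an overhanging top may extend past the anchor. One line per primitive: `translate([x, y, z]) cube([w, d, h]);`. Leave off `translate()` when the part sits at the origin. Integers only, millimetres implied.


translate([433, 174, 0]) cube([1040, 303, 161]);
translate([433, 477, 161]) cube([1040, 303, 161]);
translate([433, 780, 322]) cube([1040, 303, 161]);
translate([433, 1083, 483]) cube([1040, 303, 161]);
translate([433, 1386, 644]) cube([1040, 303, 161]);
translate([433, 1689, 805]) cube([1040, 303, 161]);
translate([433, 1992, 966]) cube([1040, 303, 161]);
translate([433, 2295, 1127]) cube([1040, 303, 161]);
translate([433, 2598, 1288]) cube([1040, 303, 161]);
translate([433, 2901, 1449]) cube([1040, 303, 161]);


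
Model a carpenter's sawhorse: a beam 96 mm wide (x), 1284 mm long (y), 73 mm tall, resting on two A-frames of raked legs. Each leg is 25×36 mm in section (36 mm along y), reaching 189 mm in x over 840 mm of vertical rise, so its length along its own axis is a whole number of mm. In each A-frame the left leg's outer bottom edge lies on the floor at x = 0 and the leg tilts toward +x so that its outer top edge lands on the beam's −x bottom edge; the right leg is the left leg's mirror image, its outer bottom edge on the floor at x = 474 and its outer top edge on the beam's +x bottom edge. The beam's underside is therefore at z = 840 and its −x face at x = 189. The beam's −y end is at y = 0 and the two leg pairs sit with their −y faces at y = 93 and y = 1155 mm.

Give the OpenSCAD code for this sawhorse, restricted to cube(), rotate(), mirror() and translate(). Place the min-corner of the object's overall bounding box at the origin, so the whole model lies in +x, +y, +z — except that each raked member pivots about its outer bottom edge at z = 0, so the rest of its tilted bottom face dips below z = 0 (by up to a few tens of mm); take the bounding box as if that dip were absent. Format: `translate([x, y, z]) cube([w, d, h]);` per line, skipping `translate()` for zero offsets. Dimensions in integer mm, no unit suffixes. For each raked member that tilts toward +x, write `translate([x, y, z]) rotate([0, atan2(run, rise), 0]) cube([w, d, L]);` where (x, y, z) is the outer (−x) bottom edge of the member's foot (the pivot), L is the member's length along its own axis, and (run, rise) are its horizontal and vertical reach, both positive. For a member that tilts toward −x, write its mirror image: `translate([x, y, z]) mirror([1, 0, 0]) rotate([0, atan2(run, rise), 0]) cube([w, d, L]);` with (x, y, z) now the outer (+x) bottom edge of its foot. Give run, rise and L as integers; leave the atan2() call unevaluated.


translate([189, 0, 840]) cube([96, 1284, 73]);
translate([0, 93, 0]) rotate([0, atan2(189, 840), 0]) cube([25, 36, 861]);
translate([474, 93, 0]) mirror([1, 0, 0]) rotate([0, atan2(189, 840), 0]) cube([25, 36, 861]);
translate([0, 1155, 0]) rotate([0, atan2(189, 840), 0]) cube([25, 36, 861]);
translate([474, 1155, 0]) mirror([1, 0, 0]) rotate([0, atan2(189, 840), 0]) cube([25, 36, 861]);


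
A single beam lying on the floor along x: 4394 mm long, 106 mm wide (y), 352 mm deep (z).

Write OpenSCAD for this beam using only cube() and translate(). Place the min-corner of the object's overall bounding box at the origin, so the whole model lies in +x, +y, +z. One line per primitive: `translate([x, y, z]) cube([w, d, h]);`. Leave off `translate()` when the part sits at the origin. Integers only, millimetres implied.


cube([4394, 106, 352]);


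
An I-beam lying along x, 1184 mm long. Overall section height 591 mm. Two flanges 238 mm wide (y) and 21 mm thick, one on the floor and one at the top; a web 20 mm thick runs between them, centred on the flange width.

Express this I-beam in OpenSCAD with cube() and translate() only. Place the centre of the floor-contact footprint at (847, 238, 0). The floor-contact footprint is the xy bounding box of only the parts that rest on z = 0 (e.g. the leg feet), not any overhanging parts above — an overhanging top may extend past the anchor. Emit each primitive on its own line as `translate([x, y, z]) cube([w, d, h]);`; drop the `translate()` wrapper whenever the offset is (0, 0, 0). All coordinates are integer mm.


translate([255, 119, 0]) cube([1184, 238, 21]);
translate([255, 228, 21]) cube([1184, 20, 549]);
translate([255, 119, 570]) cube([1184, 238, 21]);


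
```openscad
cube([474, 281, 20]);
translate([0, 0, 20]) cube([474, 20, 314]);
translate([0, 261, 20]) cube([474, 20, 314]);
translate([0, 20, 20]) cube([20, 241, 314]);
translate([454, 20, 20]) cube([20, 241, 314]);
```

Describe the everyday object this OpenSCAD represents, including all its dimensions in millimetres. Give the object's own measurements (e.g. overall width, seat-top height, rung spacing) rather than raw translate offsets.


An open-topped rectangular box: outside dimensions 474×281×334 mm, with a uniform wall and base thickness of 20 mm. The base is a full 474×281 slab on the floor; four walls sit on top of the base. The front and back walls (the −y and +y sides) span the full width; the two side walls fit between them.


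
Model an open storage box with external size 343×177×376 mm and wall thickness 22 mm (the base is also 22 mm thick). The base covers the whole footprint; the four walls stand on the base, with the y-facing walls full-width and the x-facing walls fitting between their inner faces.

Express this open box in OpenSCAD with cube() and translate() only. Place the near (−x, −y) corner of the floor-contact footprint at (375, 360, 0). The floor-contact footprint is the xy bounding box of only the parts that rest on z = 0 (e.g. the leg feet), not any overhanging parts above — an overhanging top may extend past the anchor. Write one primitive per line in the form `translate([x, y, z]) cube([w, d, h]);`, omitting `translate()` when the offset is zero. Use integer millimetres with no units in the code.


translate([375, 360, 0]) cube([343, 177, 22]);
translate([375, 360, 22]) cube([343, 22, 354]);
translate([375, 515, 22]) cube([343, 22, 354]);
translate([375, 382, 22]) cube([22, 133, 354]);
translate([696, 382, 22]) cube([22, 133, 354]);


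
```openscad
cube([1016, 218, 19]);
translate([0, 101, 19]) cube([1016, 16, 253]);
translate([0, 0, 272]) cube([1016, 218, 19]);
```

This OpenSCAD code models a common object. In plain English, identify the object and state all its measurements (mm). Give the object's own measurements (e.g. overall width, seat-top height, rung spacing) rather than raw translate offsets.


An I-beam lying along x, 1016 mm long. Overall section height 291 mm. Two flanges 218 mm wide (y) and 19 mm thick, one on the floor and one at the top; a web 16 mm thick runs between them, centred on the flange width.


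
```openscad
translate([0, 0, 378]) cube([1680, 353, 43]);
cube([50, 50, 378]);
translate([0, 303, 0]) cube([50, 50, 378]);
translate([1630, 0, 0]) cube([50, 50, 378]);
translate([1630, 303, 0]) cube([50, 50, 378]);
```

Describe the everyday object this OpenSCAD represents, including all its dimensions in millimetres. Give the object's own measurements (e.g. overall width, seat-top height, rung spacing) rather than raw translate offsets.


A long wooden bench with a 1680 mm (x) × 353 mm (y) seat, 43 mm thick, its top surface 421 mm above the floor. Four 50 mm square legs at the seat corners, flush with the edges, run from z = 0 to the seat underside.


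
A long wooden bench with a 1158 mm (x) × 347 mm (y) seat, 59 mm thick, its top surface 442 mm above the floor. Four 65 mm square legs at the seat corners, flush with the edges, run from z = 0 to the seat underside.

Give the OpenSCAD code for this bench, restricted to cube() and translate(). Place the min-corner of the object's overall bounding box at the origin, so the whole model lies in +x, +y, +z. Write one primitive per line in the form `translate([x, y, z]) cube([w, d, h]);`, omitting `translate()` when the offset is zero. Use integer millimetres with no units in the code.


translate([0, 0, 383]) cube([1158, 347, 59]);
cube([65, 65, 383]);
translate([0, 282, 0]) cube([65, 65, 383]);
translate([1093, 0, 0]) cube([65, 65, 383]);
translate([1093, 282, 0]) cube([65, 65, 383]);
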